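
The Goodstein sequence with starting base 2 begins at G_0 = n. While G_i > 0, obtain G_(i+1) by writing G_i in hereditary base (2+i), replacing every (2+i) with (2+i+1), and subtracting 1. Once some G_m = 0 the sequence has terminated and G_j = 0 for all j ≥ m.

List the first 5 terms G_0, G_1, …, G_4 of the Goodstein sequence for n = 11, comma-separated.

11, 84, 1027, 15627, 279937

(0) 11|_2 = 2^(2 + 1) + 2 + 1 ↦ 3^(3 + 1) + 3 + 1|_3 = 85 ⇒ 84
(1) 84|_3 = 3^(3 + 1) + 3 ↦ 4^(4 + 1) + 4|_4 = 1028 ⇒ 1027
(2) 1027|_4 = 4^(4 + 1) + 3 ↦ 5^(5 + 1) + 3|_5 = 15628 ⇒ 15627
(3) 15627|_5 = 5^(5 + 1) + 2 ↦ 6^(6 + 1) + 2|_6 = 279938 ⇒ 279937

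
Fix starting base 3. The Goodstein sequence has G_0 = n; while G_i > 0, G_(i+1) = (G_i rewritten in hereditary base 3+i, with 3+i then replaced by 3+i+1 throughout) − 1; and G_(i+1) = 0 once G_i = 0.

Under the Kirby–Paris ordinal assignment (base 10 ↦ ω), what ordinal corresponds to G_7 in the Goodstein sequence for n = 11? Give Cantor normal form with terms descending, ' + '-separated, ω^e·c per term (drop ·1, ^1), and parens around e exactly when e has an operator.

ω·5 + 1

11 —HB3→ 3^2 + 2 —bump→ 4^2 + 2 = 18 —(−1)→ 17
17 —HB4→ 4^2 + 1 —bump→ 5^2 + 1 = 26 —(−1)→ 25
25 —HB5→ 5^2 —bump→ 6^2 = 36 —(−1)→ 35
35 —HB6→ 5·6 + 5 —bump→ 5·7 + 5 = 40 —(−1)→ 39
39 —HB7→ 5·7 + 4 —bump→ 5·8 + 4 = 44 —(−1)→ 43
43 —HB8→ 5·8 + 3 —bump→ 5·9 + 3 = 48 —(−1)→ 47
47 —HB9→ 5·9 + 2 —bump→ 5·10 + 2 = 52 —(−1)→ 51
51 —HB10→ 5·10 + 1 —bump→ 5·11 + 1 = 56 —(−1)→ 55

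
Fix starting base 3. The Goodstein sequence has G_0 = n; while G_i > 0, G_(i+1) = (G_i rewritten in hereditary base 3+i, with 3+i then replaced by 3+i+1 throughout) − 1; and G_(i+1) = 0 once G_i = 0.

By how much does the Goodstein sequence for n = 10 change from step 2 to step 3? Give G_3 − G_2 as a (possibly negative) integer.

10 —HB3→ 3^2 + 1 —bump→ 4^2 + 1 = 17 —(−1)→ 16
16 —HB4→ 4^2 —bump→ 5^2 = 25 —(−1)→ 24
24 —HB5→ 4·5 + 4 —bump→ 4·6 + 4 = 28 —(−1)→ 27

3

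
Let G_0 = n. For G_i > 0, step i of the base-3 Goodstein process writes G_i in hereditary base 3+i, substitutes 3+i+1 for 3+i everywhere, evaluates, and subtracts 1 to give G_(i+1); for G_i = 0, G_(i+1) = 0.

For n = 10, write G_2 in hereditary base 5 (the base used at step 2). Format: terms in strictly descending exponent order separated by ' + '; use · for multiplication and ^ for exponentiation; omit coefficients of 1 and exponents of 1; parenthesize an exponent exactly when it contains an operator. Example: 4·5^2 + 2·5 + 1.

step 0: 10 = 3^2 + 1; sub 4 for 3: 4^2 + 1; = 17; G_1 = 17−1 = 16
step 1: 16 = 4^2; sub 5 for 4: 5^2; = 25; G_2 = 25−1 = 24

4·5 + 4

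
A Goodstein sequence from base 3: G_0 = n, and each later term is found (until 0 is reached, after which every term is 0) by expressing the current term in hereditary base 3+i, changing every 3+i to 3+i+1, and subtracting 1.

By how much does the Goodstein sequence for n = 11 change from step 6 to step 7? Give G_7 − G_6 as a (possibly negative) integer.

4

11 —HB3→ 3^2 + 2 —bump→ 4^2 + 2 = 18 —(−1)→ 17
17 —HB4→ 4^2 + 1 —bump→ 5^2 + 1 = 26 —(−1)→ 25
25 —HB5→ 5^2 —bump→ 6^2 = 36 —(−1)→ 35
35 —HB6→ 5·6 + 5 —bump→ 5·7 + 5 = 40 —(−1)→ 39
39 —HB7→ 5·7 + 4 —bump→ 5·8 + 4 = 44 —(−1)→ 43
43 —HB8→ 5·8 + 3 —bump→ 5·9 + 3 = 48 —(−1)→ 47
47 —HB9→ 5·9 + 2 —bump→ 5·10 + 2 = 52 —(−1)→ 51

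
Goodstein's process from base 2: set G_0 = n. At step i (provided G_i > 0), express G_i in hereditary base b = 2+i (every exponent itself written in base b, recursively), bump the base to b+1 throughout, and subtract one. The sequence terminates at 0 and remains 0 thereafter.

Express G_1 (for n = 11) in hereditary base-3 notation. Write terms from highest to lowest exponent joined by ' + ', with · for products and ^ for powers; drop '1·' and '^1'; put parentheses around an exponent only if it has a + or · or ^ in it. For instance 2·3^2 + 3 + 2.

base 2: 11 = 2^(2 + 1) + 2 + 1; at 3: 3^(3 + 1) + 3 + 1 = 85; next = 84
base 3: 84 = 3^(3 + 1) + 3; at 4: 4^(4 + 1) + 4 = 1028; next = 1027

3^(3 + 1) + 3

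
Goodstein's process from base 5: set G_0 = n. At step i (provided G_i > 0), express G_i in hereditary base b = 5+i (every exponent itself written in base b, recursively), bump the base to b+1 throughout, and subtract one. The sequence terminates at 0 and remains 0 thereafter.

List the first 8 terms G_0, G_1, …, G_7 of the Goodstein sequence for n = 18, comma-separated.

(0) 18|_5 = 3·5 + 3 ↦ 3·6 + 3|_6 = 21 ⇒ 20
(1) 20|_6 = 3·6 + 2 ↦ 3·7 + 2|_7 = 23 ⇒ 22
(2) 22|_7 = 3·7 + 1 ↦ 3·8 + 1|_8 = 25 ⇒ 24
(3) 24|_8 = 3·8 ↦ 3·9|_9 = 27 ⇒ 26
(4) 26|_9 = 2·9 + 8 ↦ 2·10 + 8|_10 = 28 ⇒ 27
(5) 27|_10 = 2·10 + 7 ↦ 2·11 + 7|_11 = 29 ⇒ 28
(6) 28|_11 = 2·11 + 6 ↦ 2·12 + 6|_12 = 30 ⇒ 29

18, 20, 22, 24, 26, 27, 28, 29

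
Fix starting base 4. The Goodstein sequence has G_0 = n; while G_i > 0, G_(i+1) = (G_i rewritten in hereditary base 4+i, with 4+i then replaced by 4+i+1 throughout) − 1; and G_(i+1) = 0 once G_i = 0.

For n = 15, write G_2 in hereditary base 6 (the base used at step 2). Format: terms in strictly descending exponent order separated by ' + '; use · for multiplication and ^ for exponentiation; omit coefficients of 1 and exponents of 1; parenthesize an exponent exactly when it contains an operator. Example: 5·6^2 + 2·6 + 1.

3·6 + 1

G_0 = 15. HB_4(15) = 3·4 + 3. Bump = 18. G_1 = 17.
G_1 = 17. HB_5(17) = 3·5 + 2. Bump = 20. G_2 = 19.
G_2 = 19. HB_6(19) = 3·6 + 1. Bump = 22. G_3 = 21.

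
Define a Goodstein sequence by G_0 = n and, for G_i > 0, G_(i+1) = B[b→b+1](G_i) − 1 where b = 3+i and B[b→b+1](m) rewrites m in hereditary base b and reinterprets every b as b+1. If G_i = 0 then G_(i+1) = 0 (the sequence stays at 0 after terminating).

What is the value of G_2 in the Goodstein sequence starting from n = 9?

17

step 0: 9 = 3^2; sub 4 for 3: 4^2; = 16; G_1 = 16−1 = 15
step 1: 15 = 3·4 + 3; sub 5 for 4: 3·5 + 3; = 18; G_2 = 18−1 = 17
step 2: 17 = 3·5 + 2; sub 6 for 5: 3·6 + 2; = 20; G_3 = 20−1 = 19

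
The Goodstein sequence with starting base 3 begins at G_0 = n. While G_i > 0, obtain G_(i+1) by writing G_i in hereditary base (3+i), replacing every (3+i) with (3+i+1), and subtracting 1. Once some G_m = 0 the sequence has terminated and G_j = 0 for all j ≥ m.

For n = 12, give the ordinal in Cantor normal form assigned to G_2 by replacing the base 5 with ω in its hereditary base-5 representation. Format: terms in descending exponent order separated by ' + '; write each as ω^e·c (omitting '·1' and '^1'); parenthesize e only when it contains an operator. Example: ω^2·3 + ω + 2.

ω^2 + 2

i=0: 12 = 3^2 + 3 (b=3); 3→4: 4^2 + 4 = 20; 20−1 = 19
i=1: 19 = 4^2 + 3 (b=4); 4→5: 5^2 + 3 = 28; 28−1 = 27
i=2: 27 = 5^2 + 2 (b=5); 5→6: 6^2 + 2 = 38; 38−1 = 37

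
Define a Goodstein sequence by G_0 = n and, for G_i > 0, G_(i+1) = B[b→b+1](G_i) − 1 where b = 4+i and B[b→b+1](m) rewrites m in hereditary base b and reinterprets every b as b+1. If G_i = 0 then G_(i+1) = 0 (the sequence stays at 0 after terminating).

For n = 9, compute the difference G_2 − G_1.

(0) 9|_4 = 2·4 + 1 ↦ 2·5 + 1|_5 = 11 ⇒ 10
(1) 10|_5 = 2·5 ↦ 2·6|_6 = 12 ⇒ 11

1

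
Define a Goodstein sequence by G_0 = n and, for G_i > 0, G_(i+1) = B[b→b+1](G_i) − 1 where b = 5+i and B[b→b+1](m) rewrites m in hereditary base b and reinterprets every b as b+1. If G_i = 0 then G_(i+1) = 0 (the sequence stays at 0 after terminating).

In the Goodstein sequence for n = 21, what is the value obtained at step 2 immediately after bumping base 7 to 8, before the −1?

i=0: 21 = 4·5 + 1 (b=5); 5→6: 4·6 + 1 = 25; 25−1 = 24
i=1: 24 = 4·6 (b=6); 6→7: 4·7 = 28; 28−1 = 27
i=2: 27 = 3·7 + 6 (b=7); 7→8: 3·8 + 6 = 30; 30−1 = 29

30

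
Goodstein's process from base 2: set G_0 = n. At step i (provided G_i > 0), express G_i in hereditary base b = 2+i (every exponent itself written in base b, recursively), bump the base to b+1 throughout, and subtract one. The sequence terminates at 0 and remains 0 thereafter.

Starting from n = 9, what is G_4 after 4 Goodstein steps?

140743

step 0: 9 = 2^(2 + 1) + 1; sub 3 for 2: 3^(3 + 1) + 1; = 82; G_1 = 82−1 = 81
step 1: 81 = 3^(3 + 1); sub 4 for 3: 4^(4 + 1); = 1024; G_2 = 1024−1 = 1023
step 2: 1023 = 3·4^4 + 3·4^3 + 3·4^2 + 3·4 + 3; sub 5 for 4: 3·5^5 + 3·5^3 + 3·5^2 + 3·5 + 3; = 9843; G_3 = 9843−1 = 9842
step 3: 9842 = 3·5^5 + 3·5^3 + 3·5^2 + 3·5 + 2; sub 6 for 5: 3·6^6 + 3·6^3 + 3·6^2 + 3·6 + 2; = 140744; G_4 = 140744−1 = 140743
step 4: 140743 = 3·6^6 + 3·6^3 + 3·6^2 + 3·6 + 1; sub 7 for 6: 3·7^7 + 3·7^3 + 3·7^2 + 3·7 + 1; = 2471827; G_5 = 2471827−1 = 2471826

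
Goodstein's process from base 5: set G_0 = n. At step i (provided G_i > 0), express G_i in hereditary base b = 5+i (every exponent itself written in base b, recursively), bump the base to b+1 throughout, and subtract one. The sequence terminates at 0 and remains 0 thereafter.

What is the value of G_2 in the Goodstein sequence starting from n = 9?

(0) 9|_5 = 5 + 4 ↦ 6 + 4|_6 = 10 ⇒ 9
(1) 9|_6 = 6 + 3 ↦ 7 + 3|_7 = 10 ⇒ 9
(2) 9|_7 = 7 + 2 ↦ 8 + 2|_8 = 10 ⇒ 9

9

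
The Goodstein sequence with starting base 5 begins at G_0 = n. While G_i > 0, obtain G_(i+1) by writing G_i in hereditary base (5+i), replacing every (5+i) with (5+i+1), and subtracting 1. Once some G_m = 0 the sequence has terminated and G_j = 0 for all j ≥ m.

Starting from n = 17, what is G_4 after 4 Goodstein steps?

G_0 = 17. HB_5(17) = 3·5 + 2. Bump = 20. G_1 = 19.
G_1 = 19. HB_6(19) = 3·6 + 1. Bump = 22. G_2 = 21.
G_2 = 21. HB_7(21) = 3·7. Bump = 24. G_3 = 23.
G_3 = 23. HB_8(23) = 2·8 + 7. Bump = 25. G_4 = 24.

24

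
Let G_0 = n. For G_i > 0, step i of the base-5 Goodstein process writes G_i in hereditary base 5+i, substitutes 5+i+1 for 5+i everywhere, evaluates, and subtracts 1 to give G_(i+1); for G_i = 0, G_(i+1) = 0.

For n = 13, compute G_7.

17

13 —HB5→ 2·5 + 3 —bump→ 2·6 + 3 = 15 —(−1)→ 14
14 —HB6→ 2·6 + 2 —bump→ 2·7 + 2 = 16 —(−1)→ 15
15 —HB7→ 2·7 + 1 —bump→ 2·8 + 1 = 17 —(−1)→ 16
16 —HB8→ 2·8 —bump→ 2·9 = 18 —(−1)→ 17
17 —HB9→ 9 + 8 —bump→ 10 + 8 = 18 —(−1)→ 17
17 —HB10→ 10 + 7 —bump→ 11 + 7 = 18 —(−1)→ 17
17 —HB11→ 11 + 6 —bump→ 12 + 6 = 18 —(−1)→ 17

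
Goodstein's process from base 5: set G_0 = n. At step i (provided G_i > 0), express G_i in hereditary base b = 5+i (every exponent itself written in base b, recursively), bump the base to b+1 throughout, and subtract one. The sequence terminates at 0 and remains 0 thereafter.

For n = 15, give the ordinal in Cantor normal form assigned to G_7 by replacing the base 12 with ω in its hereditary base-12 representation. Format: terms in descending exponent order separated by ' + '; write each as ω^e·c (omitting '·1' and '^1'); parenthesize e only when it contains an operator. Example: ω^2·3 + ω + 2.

G_0 = 15. HB_5(15) = 3·5. Bump = 18. G_1 = 17.
G_1 = 17. HB_6(17) = 2·6 + 5. Bump = 19. G_2 = 18.
G_2 = 18. HB_7(18) = 2·7 + 4. Bump = 20. G_3 = 19.
G_3 = 19. HB_8(19) = 2·8 + 3. Bump = 21. G_4 = 20.
G_4 = 20. HB_9(20) = 2·9 + 2. Bump = 22. G_5 = 21.
G_5 = 21. HB_10(21) = 2·10 + 1. Bump = 23. G_6 = 22.
G_6 = 22. HB_11(22) = 2·11. Bump = 24. G_7 = 23.
G_7 = 23. HB_12(23) = 12 + 11. Bump = 24. G_8 = 23.

ω + 11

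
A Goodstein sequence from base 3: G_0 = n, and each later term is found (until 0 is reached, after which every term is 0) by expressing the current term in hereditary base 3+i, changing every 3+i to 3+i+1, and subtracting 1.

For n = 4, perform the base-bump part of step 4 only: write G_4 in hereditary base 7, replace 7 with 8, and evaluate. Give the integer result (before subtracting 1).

G_0=4  [base 3] 3 + 1  →[3↦4]→  4 + 1 = 5  −1 ⇒ G_1=4
G_1=4  [base 4] 4  →[4↦5]→  5 = 5  −1 ⇒ G_2=4
G_2=4  [base 5] 4  →[5↦6]→  4 = 4  −1 ⇒ G_3=3
G_3=3  [base 6] 3  →[6↦7]→  3 = 3  −1 ⇒ G_4=2
G_4=2  [base 7] 2  →[7↦8]→  2 = 2  −1 ⇒ G_5=1

2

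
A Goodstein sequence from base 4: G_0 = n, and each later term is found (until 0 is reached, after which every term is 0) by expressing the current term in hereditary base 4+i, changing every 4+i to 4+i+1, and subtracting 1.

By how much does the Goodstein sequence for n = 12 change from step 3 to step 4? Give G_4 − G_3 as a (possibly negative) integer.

1

G_0=12  [base 4] 3·4  →[4↦5]→  3·5 = 15  −1 ⇒ G_1=14
G_1=14  [base 5] 2·5 + 4  →[5↦6]→  2·6 + 4 = 16  −1 ⇒ G_2=15
G_2=15  [base 6] 2·6 + 3  →[6↦7]→  2·7 + 3 = 17  −1 ⇒ G_3=16
G_3=16  [base 7] 2·7 + 2  →[7↦8]→  2·8 + 2 = 18  −1 ⇒ G_4=17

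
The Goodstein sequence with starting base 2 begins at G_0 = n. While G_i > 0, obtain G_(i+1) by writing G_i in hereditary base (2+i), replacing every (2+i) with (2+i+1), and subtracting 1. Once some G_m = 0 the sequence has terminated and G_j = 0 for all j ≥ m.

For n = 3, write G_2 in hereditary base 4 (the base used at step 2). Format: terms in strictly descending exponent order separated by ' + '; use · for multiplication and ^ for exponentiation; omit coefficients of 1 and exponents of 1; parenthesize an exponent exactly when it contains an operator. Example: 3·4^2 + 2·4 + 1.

base 2: 3 = 2 + 1; at 3: 3 + 1 = 4; next = 3
base 3: 3 = 3; at 4: 4 = 4; next = 3
base 4: 3 = 3; at 5: 3 = 3; next = 2

3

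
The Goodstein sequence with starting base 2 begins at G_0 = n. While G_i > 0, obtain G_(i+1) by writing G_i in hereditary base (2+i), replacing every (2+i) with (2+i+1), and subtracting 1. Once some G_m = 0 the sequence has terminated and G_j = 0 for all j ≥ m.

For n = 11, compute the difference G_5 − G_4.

5484864

11 —HB2→ 2^(2 + 1) + 2 + 1 —bump→ 3^(3 + 1) + 3 + 1 = 85 —(−1)→ 84
84 —HB3→ 3^(3 + 1) + 3 —bump→ 4^(4 + 1) + 4 = 1028 —(−1)→ 1027
1027 —HB4→ 4^(4 + 1) + 3 —bump→ 5^(5 + 1) + 3 = 15628 —(−1)→ 15627
15627 —HB5→ 5^(5 + 1) + 2 —bump→ 6^(6 + 1) + 2 = 279938 —(−1)→ 279937
279937 —HB6→ 6^(6 + 1) + 1 —bump→ 7^(7 + 1) + 1 = 5764802 —(−1)→ 5764801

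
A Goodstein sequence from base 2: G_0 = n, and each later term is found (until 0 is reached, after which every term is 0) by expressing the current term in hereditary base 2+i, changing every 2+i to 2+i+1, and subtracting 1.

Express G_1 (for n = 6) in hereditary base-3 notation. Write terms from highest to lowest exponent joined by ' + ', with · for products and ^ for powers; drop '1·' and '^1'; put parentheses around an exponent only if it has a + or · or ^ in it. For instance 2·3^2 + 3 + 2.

i=0: 6 = 2^2 + 2 (b=2); 2→3: 3^3 + 3 = 30; 30−1 = 29
i=1: 29 = 3^3 + 2 (b=3); 3→4: 4^4 + 2 = 258; 258−1 = 257

3^3 + 2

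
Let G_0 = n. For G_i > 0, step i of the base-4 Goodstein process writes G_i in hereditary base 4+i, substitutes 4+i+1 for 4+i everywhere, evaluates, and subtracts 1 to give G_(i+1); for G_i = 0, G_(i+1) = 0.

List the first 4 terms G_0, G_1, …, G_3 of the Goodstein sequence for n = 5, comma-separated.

G_0=5  [base 4] 4 + 1  →[4↦5]→  5 + 1 = 6  −1 ⇒ G_1=5
G_1=5  [base 5] 5  →[5↦6]→  6 = 6  −1 ⇒ G_2=5
G_2=5  [base 6] 5  →[6↦7]→  5 = 5  −1 ⇒ G_3=4

5, 5, 5, 4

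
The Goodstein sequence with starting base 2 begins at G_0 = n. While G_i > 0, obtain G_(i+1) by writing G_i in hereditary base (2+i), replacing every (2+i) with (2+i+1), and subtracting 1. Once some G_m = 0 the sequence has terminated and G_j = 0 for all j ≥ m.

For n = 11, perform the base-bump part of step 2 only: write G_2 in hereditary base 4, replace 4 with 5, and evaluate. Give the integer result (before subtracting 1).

15628

G_0 = 11. HB_2(11) = 2^(2 + 1) + 2 + 1. Bump = 85. G_1 = 84.
G_1 = 84. HB_3(84) = 3^(3 + 1) + 3. Bump = 1028. G_2 = 1027.
G_2 = 1027. HB_4(1027) = 4^(4 + 1) + 3. Bump = 15628. G_3 = 15627.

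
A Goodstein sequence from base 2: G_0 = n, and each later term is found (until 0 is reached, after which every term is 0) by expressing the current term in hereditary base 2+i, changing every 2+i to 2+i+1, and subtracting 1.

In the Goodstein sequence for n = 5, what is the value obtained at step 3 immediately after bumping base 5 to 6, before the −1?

base 2: 5 = 2^2 + 1; at 3: 3^3 + 1 = 28; next = 27
base 3: 27 = 3^3; at 4: 4^4 = 256; next = 255
base 4: 255 = 3·4^3 + 3·4^2 + 3·4 + 3; at 5: 3·5^3 + 3·5^2 + 3·5 + 3 = 468; next = 467

776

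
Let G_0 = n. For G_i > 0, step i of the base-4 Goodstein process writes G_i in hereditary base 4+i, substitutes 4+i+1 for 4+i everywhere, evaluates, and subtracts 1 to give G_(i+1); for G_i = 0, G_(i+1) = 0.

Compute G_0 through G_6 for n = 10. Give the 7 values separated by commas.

i=0: 10 = 2·4 + 2 (b=4); 4→5: 2·5 + 2 = 12; 12−1 = 11
i=1: 11 = 2·5 + 1 (b=5); 5→6: 2·6 + 1 = 13; 13−1 = 12
i=2: 12 = 2·6 (b=6); 6→7: 2·7 = 14; 14−1 = 13
i=3: 13 = 7 + 6 (b=7); 7→8: 8 + 6 = 14; 14−1 = 13
i=4: 13 = 8 + 5 (b=8); 8→9: 9 + 5 = 14; 14−1 = 13
i=5: 13 = 9 + 4 (b=9); 9→10: 10 + 4 = 14; 14−1 = 13

10, 11, 12, 13, 13, 13, 13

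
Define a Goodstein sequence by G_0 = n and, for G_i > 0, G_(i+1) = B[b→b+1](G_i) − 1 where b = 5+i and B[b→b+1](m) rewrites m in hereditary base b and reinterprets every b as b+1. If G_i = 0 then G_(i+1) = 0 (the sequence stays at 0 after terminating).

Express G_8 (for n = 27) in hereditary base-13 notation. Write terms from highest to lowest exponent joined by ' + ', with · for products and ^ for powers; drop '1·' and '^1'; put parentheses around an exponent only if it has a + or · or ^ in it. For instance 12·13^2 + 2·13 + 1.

7·13 + 2

27 —HB5→ 5^2 + 2 —bump→ 6^2 + 2 = 38 —(−1)→ 37
37 —HB6→ 6^2 + 1 —bump→ 7^2 + 1 = 50 —(−1)→ 49
49 —HB7→ 7^2 —bump→ 8^2 = 64 —(−1)→ 63
63 —HB8→ 7·8 + 7 —bump→ 7·9 + 7 = 70 —(−1)→ 69
69 —HB9→ 7·9 + 6 —bump→ 7·10 + 6 = 76 —(−1)→ 75
75 —HB10→ 7·10 + 5 —bump→ 7·11 + 5 = 82 —(−1)→ 81
81 —HB11→ 7·11 + 4 —bump→ 7·12 + 4 = 88 —(−1)→ 87
87 —HB12→ 7·12 + 3 —bump→ 7·13 + 3 = 94 —(−1)→ 93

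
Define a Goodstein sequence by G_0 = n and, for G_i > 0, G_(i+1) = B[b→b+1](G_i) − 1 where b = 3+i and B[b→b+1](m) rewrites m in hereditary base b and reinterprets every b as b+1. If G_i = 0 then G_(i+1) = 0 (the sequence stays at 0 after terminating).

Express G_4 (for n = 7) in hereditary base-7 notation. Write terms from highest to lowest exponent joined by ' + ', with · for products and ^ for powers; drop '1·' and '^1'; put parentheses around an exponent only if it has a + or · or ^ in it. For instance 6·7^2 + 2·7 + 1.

(0) 7|_3 = 2·3 + 1 ↦ 2·4 + 1|_4 = 9 ⇒ 8
(1) 8|_4 = 2·4 ↦ 2·5|_5 = 10 ⇒ 9
(2) 9|_5 = 5 + 4 ↦ 6 + 4|_6 = 10 ⇒ 9
(3) 9|_6 = 6 + 3 ↦ 7 + 3|_7 = 10 ⇒ 9
(4) 9|_7 = 7 + 2 ↦ 8 + 2|_8 = 10 ⇒ 9

7 + 2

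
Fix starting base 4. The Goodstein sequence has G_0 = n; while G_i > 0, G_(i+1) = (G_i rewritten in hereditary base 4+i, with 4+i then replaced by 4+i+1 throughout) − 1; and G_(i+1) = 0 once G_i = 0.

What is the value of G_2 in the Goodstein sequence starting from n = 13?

17

(0) 13|_4 = 3·4 + 1 ↦ 3·5 + 1|_5 = 16 ⇒ 15
(1) 15|_5 = 3·5 ↦ 3·6|_6 = 18 ⇒ 17
(2) 17|_6 = 2·6 + 5 ↦ 2·7 + 5|_7 = 19 ⇒ 18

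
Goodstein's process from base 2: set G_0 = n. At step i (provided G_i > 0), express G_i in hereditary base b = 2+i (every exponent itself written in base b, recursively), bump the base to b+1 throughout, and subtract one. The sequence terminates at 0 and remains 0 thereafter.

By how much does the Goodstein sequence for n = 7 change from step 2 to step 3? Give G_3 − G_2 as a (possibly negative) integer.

2868

[0] 7 ≡ 2^2 + 2 + 1 (base 2). Lift 3: 31. −1: 30.
[1] 30 ≡ 3^3 + 3 (base 3). Lift 4: 260. −1: 259.
[2] 259 ≡ 4^4 + 3 (base 4). Lift 5: 3128. −1: 3127.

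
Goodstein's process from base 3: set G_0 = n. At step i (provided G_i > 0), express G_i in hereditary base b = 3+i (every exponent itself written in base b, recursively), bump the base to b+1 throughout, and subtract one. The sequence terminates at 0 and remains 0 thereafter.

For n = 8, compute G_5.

11

G_0=8  [base 3] 2·3 + 2  →[3↦4]→  2·4 + 2 = 10  −1 ⇒ G_1=9
G_1=9  [base 4] 2·4 + 1  →[4↦5]→  2·5 + 1 = 11  −1 ⇒ G_2=10
G_2=10  [base 5] 2·5  →[5↦6]→  2·6 = 12  −1 ⇒ G_3=11
G_3=11  [base 6] 6 + 5  →[6↦7]→  7 + 5 = 12  −1 ⇒ G_4=11
G_4=11  [base 7] 7 + 4  →[7↦8]→  8 + 4 = 12  −1 ⇒ G_5=11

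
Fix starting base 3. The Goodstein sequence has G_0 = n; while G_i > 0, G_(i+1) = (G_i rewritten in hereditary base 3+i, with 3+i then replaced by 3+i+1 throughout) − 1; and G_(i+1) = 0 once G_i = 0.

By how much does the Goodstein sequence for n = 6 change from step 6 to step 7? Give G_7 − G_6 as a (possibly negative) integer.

G_0 = 6. HB_3(6) = 2·3. Bump = 8. G_1 = 7.
G_1 = 7. HB_4(7) = 4 + 3. Bump = 8. G_2 = 7.
G_2 = 7. HB_5(7) = 5 + 2. Bump = 8. G_3 = 7.
G_3 = 7. HB_6(7) = 6 + 1. Bump = 8. G_4 = 7.
G_4 = 7. HB_7(7) = 7. Bump = 8. G_5 = 7.
G_5 = 7. HB_8(7) = 7. Bump = 7. G_6 = 6.
G_6 = 6. HB_9(6) = 6. Bump = 6. G_7 = 5.

-1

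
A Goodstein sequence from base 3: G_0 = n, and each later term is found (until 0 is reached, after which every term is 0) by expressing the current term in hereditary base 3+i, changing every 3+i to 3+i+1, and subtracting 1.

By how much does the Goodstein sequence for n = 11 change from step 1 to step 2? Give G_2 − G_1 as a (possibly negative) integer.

8

G_0=11  [base 3] 3^2 + 2  →[3↦4]→  4^2 + 2 = 18  −1 ⇒ G_1=17
G_1=17  [base 4] 4^2 + 1  →[4↦5]→  5^2 + 1 = 26  −1 ⇒ G_2=25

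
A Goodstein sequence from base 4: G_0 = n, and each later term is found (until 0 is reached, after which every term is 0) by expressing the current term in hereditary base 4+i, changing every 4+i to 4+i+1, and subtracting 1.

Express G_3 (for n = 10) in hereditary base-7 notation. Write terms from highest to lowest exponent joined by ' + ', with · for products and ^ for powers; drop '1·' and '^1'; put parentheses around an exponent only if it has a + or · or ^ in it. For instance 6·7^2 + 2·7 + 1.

G_0=10  [base 4] 2·4 + 2  →[4↦5]→  2·5 + 2 = 12  −1 ⇒ G_1=11
G_1=11  [base 5] 2·5 + 1  →[5↦6]→  2·6 + 1 = 13  −1 ⇒ G_2=12
G_2=12  [base 6] 2·6  →[6↦7]→  2·7 = 14  −1 ⇒ G_3=13
G_3=13  [base 7] 7 + 6  →[7↦8]→  8 + 6 = 14  −1 ⇒ G_4=13

7 + 6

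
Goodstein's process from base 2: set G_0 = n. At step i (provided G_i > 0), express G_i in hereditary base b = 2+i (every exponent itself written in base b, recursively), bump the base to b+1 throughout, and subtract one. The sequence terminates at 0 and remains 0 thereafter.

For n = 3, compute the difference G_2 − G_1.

0

(0) 3|_2 = 2 + 1 ↦ 3 + 1|_3 = 4 ⇒ 3
(1) 3|_3 = 3 ↦ 4|_4 = 4 ⇒ 3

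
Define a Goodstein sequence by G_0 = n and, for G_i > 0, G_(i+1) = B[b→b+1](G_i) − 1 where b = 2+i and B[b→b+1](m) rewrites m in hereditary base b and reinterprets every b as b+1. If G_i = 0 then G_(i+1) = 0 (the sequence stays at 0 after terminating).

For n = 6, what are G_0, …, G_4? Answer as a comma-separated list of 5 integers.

base 2: 6 = 2^2 + 2; at 3: 3^3 + 3 = 30; next = 29
base 3: 29 = 3^3 + 2; at 4: 4^4 + 2 = 258; next = 257
base 4: 257 = 4^4 + 1; at 5: 5^5 + 1 = 3126; next = 3125
base 5: 3125 = 5^5; at 6: 6^6 = 46656; next = 46655

6, 29, 257, 3125, 46655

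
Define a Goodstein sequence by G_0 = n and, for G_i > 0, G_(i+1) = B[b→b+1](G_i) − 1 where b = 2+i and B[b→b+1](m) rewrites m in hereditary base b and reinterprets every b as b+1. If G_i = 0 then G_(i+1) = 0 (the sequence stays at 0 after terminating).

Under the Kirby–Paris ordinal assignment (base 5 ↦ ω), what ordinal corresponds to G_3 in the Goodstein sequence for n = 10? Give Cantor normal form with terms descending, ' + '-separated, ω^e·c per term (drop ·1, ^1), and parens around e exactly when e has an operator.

[0] 10 ≡ 2^(2 + 1) + 2 (base 2). Lift 3: 84. −1: 83.
[1] 83 ≡ 3^(3 + 1) + 2 (base 3). Lift 4: 1026. −1: 1025.
[2] 1025 ≡ 4^(4 + 1) + 1 (base 4). Lift 5: 15626. −1: 15625.

ω^(ω + 1)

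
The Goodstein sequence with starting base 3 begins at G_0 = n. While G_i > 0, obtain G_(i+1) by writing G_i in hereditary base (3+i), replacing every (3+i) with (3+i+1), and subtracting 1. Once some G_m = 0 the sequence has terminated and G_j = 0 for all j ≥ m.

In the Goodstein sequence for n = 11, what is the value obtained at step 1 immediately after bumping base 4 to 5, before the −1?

11 —HB3→ 3^2 + 2 —bump→ 4^2 + 2 = 18 —(−1)→ 17
17 —HB4→ 4^2 + 1 —bump→ 5^2 + 1 = 26 —(−1)→ 25

26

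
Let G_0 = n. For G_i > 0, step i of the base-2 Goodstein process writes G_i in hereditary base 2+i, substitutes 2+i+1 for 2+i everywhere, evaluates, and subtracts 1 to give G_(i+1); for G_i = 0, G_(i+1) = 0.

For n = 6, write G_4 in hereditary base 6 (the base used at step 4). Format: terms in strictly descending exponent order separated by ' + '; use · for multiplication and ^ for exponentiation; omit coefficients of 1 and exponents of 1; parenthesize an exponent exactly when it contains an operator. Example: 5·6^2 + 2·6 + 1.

5·6^5 + 5·6^4 + 5·6^3 + 5·6^2 + 5·6 + 5

(0) 6|_2 = 2^2 + 2 ↦ 3^3 + 3|_3 = 30 ⇒ 29
(1) 29|_3 = 3^3 + 2 ↦ 4^4 + 2|_4 = 258 ⇒ 257
(2) 257|_4 = 4^4 + 1 ↦ 5^5 + 1|_5 = 3126 ⇒ 3125
(3) 3125|_5 = 5^5 ↦ 6^6|_6 = 46656 ⇒ 46655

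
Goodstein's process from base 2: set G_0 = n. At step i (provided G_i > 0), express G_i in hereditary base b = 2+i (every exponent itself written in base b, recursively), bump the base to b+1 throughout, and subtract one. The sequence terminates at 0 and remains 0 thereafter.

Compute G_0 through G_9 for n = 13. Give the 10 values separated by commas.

(0) 13|_2 = 2^(2 + 1) + 2^2 + 1 ↦ 3^(3 + 1) + 3^3 + 1|_3 = 109 ⇒ 108
(1) 108|_3 = 3^(3 + 1) + 3^3 ↦ 4^(4 + 1) + 4^4|_4 = 1280 ⇒ 1279
(2) 1279|_4 = 4^(4 + 1) + 3·4^3 + 3·4^2 + 3·4 + 3 ↦ 5^(5 + 1) + 3·5^3 + 3·5^2 + 3·5 + 3|_5 = 16093 ⇒ 16092
(3) 16092|_5 = 5^(5 + 1) + 3·5^3 + 3·5^2 + 3·5 + 2 ↦ 6^(6 + 1) + 3·6^3 + 3·6^2 + 3·6 + 2|_6 = 280712 ⇒ 280711
(4) 280711|_6 = 6^(6 + 1) + 3·6^3 + 3·6^2 + 3·6 + 1 ↦ 7^(7 + 1) + 3·7^3 + 3·7^2 + 3·7 + 1|_7 = 5765999 ⇒ 5765998
(5) 5765998|_7 = 7^(7 + 1) + 3·7^3 + 3·7^2 + 3·7 ↦ 8^(8 + 1) + 3·8^3 + 3·8^2 + 3·8|_8 = 134219480 ⇒ 134219479
(6) 134219479|_8 = 8^(8 + 1) + 3·8^3 + 3·8^2 + 2·8 + 7 ↦ 9^(9 + 1) + 3·9^3 + 3·9^2 + 2·9 + 7|_9 = 3486786856 ⇒ 3486786855
(7) 3486786855|_9 = 9^(9 + 1) + 3·9^3 + 3·9^2 + 2·9 + 6 ↦ 10^(10 + 1) + 3·10^3 + 3·10^2 + 2·10 + 6|_10 = 100000003326 ⇒ 100000003325
(8) 100000003325|_10 = 10^(10 + 1) + 3·10^3 + 3·10^2 + 2·10 + 5 ↦ 11^(11 + 1) + 3·11^3 + 3·11^2 + 2·11 + 5|_11 = 3138428381104 ⇒ 3138428381103

13, 108, 1279, 16092, 280711, 5765998, 134219479, 3486786855, 100000003325, 3138428381103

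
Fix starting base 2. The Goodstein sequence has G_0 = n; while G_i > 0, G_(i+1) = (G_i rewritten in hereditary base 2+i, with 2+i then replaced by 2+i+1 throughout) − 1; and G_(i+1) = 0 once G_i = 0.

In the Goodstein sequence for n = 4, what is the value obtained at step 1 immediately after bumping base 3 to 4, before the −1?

42

4 —HB2→ 2^2 —bump→ 3^3 = 27 —(−1)→ 26
26 —HB3→ 2·3^2 + 2·3 + 2 —bump→ 2·4^2 + 2·4 + 2 = 42 —(−1)→ 41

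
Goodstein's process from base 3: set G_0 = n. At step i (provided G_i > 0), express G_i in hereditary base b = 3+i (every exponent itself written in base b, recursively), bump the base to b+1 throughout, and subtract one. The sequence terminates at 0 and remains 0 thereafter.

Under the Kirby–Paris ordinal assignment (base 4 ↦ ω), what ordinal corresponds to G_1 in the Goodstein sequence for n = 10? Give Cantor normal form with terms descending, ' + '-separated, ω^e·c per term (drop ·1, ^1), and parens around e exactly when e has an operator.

i=0: 10 = 3^2 + 1 (b=3); 3→4: 4^2 + 1 = 17; 17−1 = 16
i=1: 16 = 4^2 (b=4); 4→5: 5^2 = 25; 25−1 = 24

ω^2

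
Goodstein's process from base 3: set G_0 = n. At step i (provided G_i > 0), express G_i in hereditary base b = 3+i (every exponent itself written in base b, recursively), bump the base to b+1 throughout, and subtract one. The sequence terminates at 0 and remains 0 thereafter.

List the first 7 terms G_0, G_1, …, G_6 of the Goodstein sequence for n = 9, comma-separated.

9, 15, 17, 19, 21, 23, 24

step 0: 9 = 3^2; sub 4 for 3: 4^2; = 16; G_1 = 16−1 = 15
step 1: 15 = 3·4 + 3; sub 5 for 4: 3·5 + 3; = 18; G_2 = 18−1 = 17
step 2: 17 = 3·5 + 2; sub 6 for 5: 3·6 + 2; = 20; G_3 = 20−1 = 19
step 3: 19 = 3·6 + 1; sub 7 for 6: 3·7 + 1; = 22; G_4 = 22−1 = 21
step 4: 21 = 3·7; sub 8 for 7: 3·8; = 24; G_5 = 24−1 = 23
step 5: 23 = 2·8 + 7; sub 9 for 8: 2·9 + 7; = 25; G_6 = 25−1 = 24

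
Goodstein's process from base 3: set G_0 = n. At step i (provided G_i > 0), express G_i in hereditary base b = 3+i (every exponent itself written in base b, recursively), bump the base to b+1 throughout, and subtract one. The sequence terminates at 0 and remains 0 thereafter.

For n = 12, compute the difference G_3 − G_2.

G_0=12  [base 3] 3^2 + 3  →[3↦4]→  4^2 + 4 = 20  −1 ⇒ G_1=19
G_1=19  [base 4] 4^2 + 3  →[4↦5]→  5^2 + 3 = 28  −1 ⇒ G_2=27
G_2=27  [base 5] 5^2 + 2  →[5↦6]→  6^2 + 2 = 38  −1 ⇒ G_3=37

10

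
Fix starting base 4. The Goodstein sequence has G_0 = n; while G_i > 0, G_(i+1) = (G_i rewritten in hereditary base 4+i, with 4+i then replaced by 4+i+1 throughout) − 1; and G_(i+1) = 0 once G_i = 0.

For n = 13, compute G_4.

19

i=0: 13 = 3·4 + 1 (b=4); 4→5: 3·5 + 1 = 16; 16−1 = 15
i=1: 15 = 3·5 (b=5); 5→6: 3·6 = 18; 18−1 = 17
i=2: 17 = 2·6 + 5 (b=6); 6→7: 2·7 + 5 = 19; 19−1 = 18
i=3: 18 = 2·7 + 4 (b=7); 7→8: 2·8 + 4 = 20; 20−1 = 19
i=4: 19 = 2·8 + 3 (b=8); 8→9: 2·9 + 3 = 21; 21−1 = 20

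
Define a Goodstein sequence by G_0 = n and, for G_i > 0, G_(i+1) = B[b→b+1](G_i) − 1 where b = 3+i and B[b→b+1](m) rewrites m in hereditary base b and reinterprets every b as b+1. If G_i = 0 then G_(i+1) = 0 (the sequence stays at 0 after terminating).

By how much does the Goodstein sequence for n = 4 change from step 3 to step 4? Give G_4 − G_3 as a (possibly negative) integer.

G_0=4  [base 3] 3 + 1  →[3↦4]→  4 + 1 = 5  −1 ⇒ G_1=4
G_1=4  [base 4] 4  →[4↦5]→  5 = 5  −1 ⇒ G_2=4
G_2=4  [base 5] 4  →[5↦6]→  4 = 4  −1 ⇒ G_3=3
G_3=3  [base 6] 3  →[6↦7]→  3 = 3  −1 ⇒ G_4=2

-1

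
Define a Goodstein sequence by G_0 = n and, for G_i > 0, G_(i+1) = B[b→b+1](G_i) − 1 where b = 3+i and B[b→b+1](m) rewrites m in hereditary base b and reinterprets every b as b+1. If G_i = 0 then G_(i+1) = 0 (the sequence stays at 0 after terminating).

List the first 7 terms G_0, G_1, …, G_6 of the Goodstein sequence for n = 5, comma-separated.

[0] 5 ≡ 3 + 2 (base 3). Lift 4: 6. −1: 5.
[1] 5 ≡ 4 + 1 (base 4). Lift 5: 6. −1: 5.
[2] 5 ≡ 5 (base 5). Lift 6: 6. −1: 5.
[3] 5 ≡ 5 (base 6). Lift 7: 5. −1: 4.
[4] 4 ≡ 4 (base 7). Lift 8: 4. −1: 3.
[5] 3 ≡ 3 (base 8). Lift 9: 3. −1: 2.

5, 5, 5, 5, 4, 3, 2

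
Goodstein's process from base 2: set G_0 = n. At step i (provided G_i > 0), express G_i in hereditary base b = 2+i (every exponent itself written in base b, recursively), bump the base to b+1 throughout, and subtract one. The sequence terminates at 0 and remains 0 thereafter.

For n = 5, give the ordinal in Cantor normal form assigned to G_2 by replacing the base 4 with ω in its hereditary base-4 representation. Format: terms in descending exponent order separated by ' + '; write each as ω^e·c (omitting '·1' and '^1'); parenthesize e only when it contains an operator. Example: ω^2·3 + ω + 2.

ω^3·3 + ω^2·3 + ω·3 + 3

(0) 5|_2 = 2^2 + 1 ↦ 3^3 + 1|_3 = 28 ⇒ 27
(1) 27|_3 = 3^3 ↦ 4^4|_4 = 256 ⇒ 255
(2) 255|_4 = 3·4^3 + 3·4^2 + 3·4 + 3 ↦ 3·5^3 + 3·5^2 + 3·5 + 3|_5 = 468 ⇒ 467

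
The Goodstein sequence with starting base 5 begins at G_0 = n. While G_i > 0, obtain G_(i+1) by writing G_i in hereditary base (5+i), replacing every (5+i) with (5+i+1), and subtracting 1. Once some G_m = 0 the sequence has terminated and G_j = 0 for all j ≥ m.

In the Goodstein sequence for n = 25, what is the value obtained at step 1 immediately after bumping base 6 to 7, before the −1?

i=0: 25 = 5^2 (b=5); 5→6: 6^2 = 36; 36−1 = 35
i=1: 35 = 5·6 + 5 (b=6); 6→7: 5·7 + 5 = 40; 40−1 = 39

40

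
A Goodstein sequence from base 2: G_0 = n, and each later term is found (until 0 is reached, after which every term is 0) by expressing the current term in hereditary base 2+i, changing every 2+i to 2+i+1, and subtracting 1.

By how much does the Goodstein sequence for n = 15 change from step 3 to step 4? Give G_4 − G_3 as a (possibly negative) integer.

[0] 15 ≡ 2^(2 + 1) + 2^2 + 2 + 1 (base 2). Lift 3: 112. −1: 111.
[1] 111 ≡ 3^(3 + 1) + 3^3 + 3 (base 3). Lift 4: 1284. −1: 1283.
[2] 1283 ≡ 4^(4 + 1) + 4^4 + 3 (base 4). Lift 5: 18753. −1: 18752.
[3] 18752 ≡ 5^(5 + 1) + 5^5 + 2 (base 5). Lift 6: 326594. −1: 326593.

307841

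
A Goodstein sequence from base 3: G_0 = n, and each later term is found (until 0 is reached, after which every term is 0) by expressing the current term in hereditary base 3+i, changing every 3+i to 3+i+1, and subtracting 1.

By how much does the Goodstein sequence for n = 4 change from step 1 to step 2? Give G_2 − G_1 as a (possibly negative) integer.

step 0: 4 = 3 + 1; sub 4 for 3: 4 + 1; = 5; G_1 = 5−1 = 4
step 1: 4 = 4; sub 5 for 4: 5; = 5; G_2 = 5−1 = 4

0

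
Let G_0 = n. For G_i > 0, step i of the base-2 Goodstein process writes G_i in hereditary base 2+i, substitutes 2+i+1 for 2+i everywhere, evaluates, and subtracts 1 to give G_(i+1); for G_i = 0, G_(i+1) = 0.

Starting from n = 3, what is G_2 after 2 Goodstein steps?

3

G_0=3  [base 2] 2 + 1  →[2↦3]→  3 + 1 = 4  −1 ⇒ G_1=3
G_1=3  [base 3] 3  →[3↦4]→  4 = 4  −1 ⇒ G_2=3
G_2=3  [base 4] 3  →[4↦5]→  3 = 3  −1 ⇒ G_3=2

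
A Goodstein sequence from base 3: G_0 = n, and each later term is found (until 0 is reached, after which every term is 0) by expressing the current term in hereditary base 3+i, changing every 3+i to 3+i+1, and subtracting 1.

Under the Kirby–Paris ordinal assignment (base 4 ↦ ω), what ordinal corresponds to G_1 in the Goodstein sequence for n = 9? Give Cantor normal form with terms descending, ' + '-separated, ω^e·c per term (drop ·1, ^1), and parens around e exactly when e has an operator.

ω·3 + 3

G_0=9  [base 3] 3^2  →[3↦4]→  4^2 = 16  −1 ⇒ G_1=15
G_1=15  [base 4] 3·4 + 3  →[4↦5]→  3·5 + 3 = 18  −1 ⇒ G_2=17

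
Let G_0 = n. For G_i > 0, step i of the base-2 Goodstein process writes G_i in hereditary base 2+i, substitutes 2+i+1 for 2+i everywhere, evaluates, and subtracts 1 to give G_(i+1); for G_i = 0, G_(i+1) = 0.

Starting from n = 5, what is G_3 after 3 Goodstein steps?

467

base 2: 5 = 2^2 + 1; at 3: 3^3 + 1 = 28; next = 27
base 3: 27 = 3^3; at 4: 4^4 = 256; next = 255
base 4: 255 = 3·4^3 + 3·4^2 + 3·4 + 3; at 5: 3·5^3 + 3·5^2 + 3·5 + 3 = 468; next = 467
base 5: 467 = 3·5^3 + 3·5^2 + 3·5 + 2; at 6: 3·6^3 + 3·6^2 + 3·6 + 2 = 776; next = 775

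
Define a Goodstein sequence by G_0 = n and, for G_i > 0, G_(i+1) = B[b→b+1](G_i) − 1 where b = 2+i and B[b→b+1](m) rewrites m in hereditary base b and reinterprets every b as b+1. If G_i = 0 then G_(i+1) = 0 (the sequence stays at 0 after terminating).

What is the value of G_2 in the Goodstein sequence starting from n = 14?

i=0: 14 = 2^(2 + 1) + 2^2 + 2 (b=2); 2→3: 3^(3 + 1) + 3^3 + 3 = 111; 111−1 = 110
i=1: 110 = 3^(3 + 1) + 3^3 + 2 (b=3); 3→4: 4^(4 + 1) + 4^4 + 2 = 1282; 1282−1 = 1281
i=2: 1281 = 4^(4 + 1) + 4^4 + 1 (b=4); 4→5: 5^(5 + 1) + 5^5 + 1 = 18751; 18751−1 = 18750

1281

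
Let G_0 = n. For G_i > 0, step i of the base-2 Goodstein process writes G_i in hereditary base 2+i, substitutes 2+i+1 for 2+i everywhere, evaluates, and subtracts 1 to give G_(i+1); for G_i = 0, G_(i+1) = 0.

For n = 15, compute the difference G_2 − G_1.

1172

base 2: 15 = 2^(2 + 1) + 2^2 + 2 + 1; at 3: 3^(3 + 1) + 3^3 + 3 + 1 = 112; next = 111
base 3: 111 = 3^(3 + 1) + 3^3 + 3; at 4: 4^(4 + 1) + 4^4 + 4 = 1284; next = 1283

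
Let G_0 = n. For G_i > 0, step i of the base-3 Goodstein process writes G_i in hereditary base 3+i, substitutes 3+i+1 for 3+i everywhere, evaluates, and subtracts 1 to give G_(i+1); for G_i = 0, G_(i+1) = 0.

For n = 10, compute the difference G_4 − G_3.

3

(0) 10|_3 = 3^2 + 1 ↦ 4^2 + 1|_4 = 17 ⇒ 16
(1) 16|_4 = 4^2 ↦ 5^2|_5 = 25 ⇒ 24
(2) 24|_5 = 4·5 + 4 ↦ 4·6 + 4|_6 = 28 ⇒ 27
(3) 27|_6 = 4·6 + 3 ↦ 4·7 + 3|_7 = 31 ⇒ 30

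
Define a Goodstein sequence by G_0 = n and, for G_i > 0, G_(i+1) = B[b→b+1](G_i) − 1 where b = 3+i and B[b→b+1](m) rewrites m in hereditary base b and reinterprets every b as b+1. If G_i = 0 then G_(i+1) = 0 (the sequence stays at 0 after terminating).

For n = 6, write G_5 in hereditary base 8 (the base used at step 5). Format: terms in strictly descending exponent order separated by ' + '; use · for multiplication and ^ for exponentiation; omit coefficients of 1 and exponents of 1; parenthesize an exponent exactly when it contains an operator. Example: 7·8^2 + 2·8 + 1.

7

G_0=6  [base 3] 2·3  →[3↦4]→  2·4 = 8  −1 ⇒ G_1=7
G_1=7  [base 4] 4 + 3  →[4↦5]→  5 + 3 = 8  −1 ⇒ G_2=7
G_2=7  [base 5] 5 + 2  →[5↦6]→  6 + 2 = 8  −1 ⇒ G_3=7
G_3=7  [base 6] 6 + 1  →[6↦7]→  7 + 1 = 8  −1 ⇒ G_4=7
G_4=7  [base 7] 7  →[7↦8]→  8 = 8  −1 ⇒ G_5=7
G_5=7  [base 8] 7  →[8↦9]→  7 = 7  −1 ⇒ G_6=6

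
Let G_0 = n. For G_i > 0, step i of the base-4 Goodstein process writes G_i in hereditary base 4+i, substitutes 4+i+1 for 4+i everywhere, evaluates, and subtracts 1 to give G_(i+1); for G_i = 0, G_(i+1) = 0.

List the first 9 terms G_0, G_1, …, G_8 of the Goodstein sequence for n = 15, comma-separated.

15, 17, 19, 21, 23, 24, 25, 26, 27

G_0=15  [base 4] 3·4 + 3  →[4↦5]→  3·5 + 3 = 18  −1 ⇒ G_1=17
G_1=17  [base 5] 3·5 + 2  →[5↦6]→  3·6 + 2 = 20  −1 ⇒ G_2=19
G_2=19  [base 6] 3·6 + 1  →[6↦7]→  3·7 + 1 = 22  −1 ⇒ G_3=21
G_3=21  [base 7] 3·7  →[7↦8]→  3·8 = 24  −1 ⇒ G_4=23
G_4=23  [base 8] 2·8 + 7  →[8↦9]→  2·9 + 7 = 25  −1 ⇒ G_5=24
G_5=24  [base 9] 2·9 + 6  →[9↦10]→  2·10 + 6 = 26  −1 ⇒ G_6=25
G_6=25  [base 10] 2·10 + 5  →[10↦11]→  2·11 + 5 = 27  −1 ⇒ G_7=26
G_7=26  [base 11] 2·11 + 4  →[11↦12]→  2·12 + 4 = 28  −1 ⇒ G_8=27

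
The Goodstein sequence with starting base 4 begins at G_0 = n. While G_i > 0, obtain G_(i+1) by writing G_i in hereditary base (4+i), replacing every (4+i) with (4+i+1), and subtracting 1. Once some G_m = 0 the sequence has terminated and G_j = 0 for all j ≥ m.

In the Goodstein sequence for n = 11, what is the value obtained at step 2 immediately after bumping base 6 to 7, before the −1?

base 4: 11 = 2·4 + 3; at 5: 2·5 + 3 = 13; next = 12
base 5: 12 = 2·5 + 2; at 6: 2·6 + 2 = 14; next = 13
base 6: 13 = 2·6 + 1; at 7: 2·7 + 1 = 15; next = 14

15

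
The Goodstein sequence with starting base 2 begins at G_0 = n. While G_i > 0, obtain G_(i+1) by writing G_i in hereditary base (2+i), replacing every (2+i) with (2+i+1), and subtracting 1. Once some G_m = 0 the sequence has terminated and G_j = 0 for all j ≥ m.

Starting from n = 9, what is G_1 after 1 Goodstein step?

9 —HB2→ 2^(2 + 1) + 1 —bump→ 3^(3 + 1) + 1 = 82 —(−1)→ 81
81 —HB3→ 3^(3 + 1) —bump→ 4^(4 + 1) = 1024 —(−1)→ 1023

81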